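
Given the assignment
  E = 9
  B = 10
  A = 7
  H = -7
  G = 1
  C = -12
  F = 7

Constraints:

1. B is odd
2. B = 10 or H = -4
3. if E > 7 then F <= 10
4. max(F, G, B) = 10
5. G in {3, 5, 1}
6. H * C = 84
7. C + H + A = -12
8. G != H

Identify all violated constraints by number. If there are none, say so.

The assignment fails constraint 1.

1. B = 10 is even  fails
2. B = 10 = 10 (first disjunct)  holds
3. E = 9 > 7, so we need F ≤ 10; F = 7 ≤ 10  holds
4. max(7, 1, 10) = 10  holds
5. G = 1 is in {3, 5, 1}  holds
6. H * C = -7 * (-12) = 84  holds
7. C + H + A = -12 + (-7) + 7 = -12  holds
8. G = 1, H = -7; distinct  holds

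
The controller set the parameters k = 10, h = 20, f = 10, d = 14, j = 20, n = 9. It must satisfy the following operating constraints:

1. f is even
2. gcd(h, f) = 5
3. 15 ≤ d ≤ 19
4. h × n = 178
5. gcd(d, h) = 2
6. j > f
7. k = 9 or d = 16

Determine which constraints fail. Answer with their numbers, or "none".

The assignment fails constraints 2, 3, 4, and 7.

1. f = 10 is even — holds.
2. gcd(20, 10) = 10, not 5 — does not hold.
3. d = 14 is outside [15, 19] — does not hold.
4. h × n = 20 × 9 = 180, not 178 — does not hold.
5. gcd(14, 20) = 2 — holds.
6. j = 20, f = 10; 20 > 10 — holds.
7. k = 10 ≠ 9 and d = 14 ≠ 16; both disjuncts false — does not hold.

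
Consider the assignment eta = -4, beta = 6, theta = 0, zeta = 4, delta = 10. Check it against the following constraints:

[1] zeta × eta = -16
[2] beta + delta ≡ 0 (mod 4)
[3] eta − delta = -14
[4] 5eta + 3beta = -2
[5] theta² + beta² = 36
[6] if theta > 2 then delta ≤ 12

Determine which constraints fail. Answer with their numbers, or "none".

[1] zeta × eta = 4 × (-4) = -16 — OK.
[2] beta + delta = 16; 16 mod 4 = 0 — OK.
[3] eta − delta = -4 − 10 = -14 — OK.
[4] 5eta + 3beta = 5(-4) + 3(6) = -2 — OK.
[5] theta² + beta² = 0² + 6² = 0 + 36 = 36 — OK.
[6] theta = 0, not > 2; antecedent false, conditional vacuously true — OK.

None — every constraint holds.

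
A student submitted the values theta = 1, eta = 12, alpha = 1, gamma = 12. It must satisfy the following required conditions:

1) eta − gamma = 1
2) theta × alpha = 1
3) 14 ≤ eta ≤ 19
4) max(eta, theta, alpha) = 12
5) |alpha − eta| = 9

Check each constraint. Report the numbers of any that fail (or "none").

1) eta − gamma = 12 − 12 = 0, not 1 — violated.
2) theta × alpha = 1 × 1 = 1 — OK.
3) eta = 12 is outside [14, 19] — violated.
4) max(12, 1, 1) = 12 — OK.
5) |1 − 12| = 11, not 9 — violated.

No — constraints 1, 3, 5 are not satisfied.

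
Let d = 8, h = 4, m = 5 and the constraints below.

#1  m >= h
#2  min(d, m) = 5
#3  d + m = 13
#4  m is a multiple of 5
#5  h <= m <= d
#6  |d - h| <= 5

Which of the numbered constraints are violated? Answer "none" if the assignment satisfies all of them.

#1 m = 5, h = 4; 5 ≥ 4 — OK.
#2 min(8, 5) = 5 — OK.
#3 d + m = 8 + 5 = 13 — OK.
#4 5 / 5 = 1, so 5 divides 5 — OK.
#5 values 4 <= 5 <= 8 — OK.
#6 |8 - 4| = 4; 4 ≤ 5 — OK.

The assignment satisfies every constraint.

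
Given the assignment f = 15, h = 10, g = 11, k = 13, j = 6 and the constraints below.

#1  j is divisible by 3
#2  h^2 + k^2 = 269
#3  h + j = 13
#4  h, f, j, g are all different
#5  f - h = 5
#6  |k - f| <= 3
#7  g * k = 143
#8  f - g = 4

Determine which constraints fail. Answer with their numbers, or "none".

Constraint 3 does not hold.

#1 6 / 3 = 2, so 3 divides 6  OK
#2 h^2 + k^2 = 10^2 + 13^2 = 100 + 169 = 269  OK
#3 h + j = 10 + 6 = 16, not 13  FAIL
#4 values 10, 15, 6, 11 are pairwise distinct  OK
#5 f - h = 15 - 10 = 5  OK
#6 |13 - 15| = 2; 2 ≤ 3  OK
#7 g * k = 11 * 13 = 143  OK
#8 f - g = 15 - 11 = 4  OK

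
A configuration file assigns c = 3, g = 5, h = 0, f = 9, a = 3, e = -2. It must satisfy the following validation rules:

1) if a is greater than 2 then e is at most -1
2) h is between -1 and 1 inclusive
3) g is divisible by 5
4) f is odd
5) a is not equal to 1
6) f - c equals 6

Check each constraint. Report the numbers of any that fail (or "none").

1) a = 3 > 2, so we need e ≤ -1; e = -2 ≤ -1  holds
2) h = 0 lies in [-1, 1]  holds
3) 5 / 5 = 1, so 5 divides 5  holds
4) f = 9 is odd  holds
5) a = 3, and 3 ≠ 1  holds
6) f - c = 9 - 3 = 6  holds

All constraints are satisfied.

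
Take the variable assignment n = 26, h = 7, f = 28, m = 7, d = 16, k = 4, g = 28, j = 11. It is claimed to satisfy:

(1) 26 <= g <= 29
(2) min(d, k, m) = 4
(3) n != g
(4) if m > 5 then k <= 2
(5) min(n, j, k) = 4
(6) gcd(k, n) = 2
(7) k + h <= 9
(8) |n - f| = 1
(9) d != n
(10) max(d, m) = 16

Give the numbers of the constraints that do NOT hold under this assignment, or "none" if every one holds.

(1) g = 28 lies in [26, 29]  yes
(2) min(16, 4, 7) = 4  yes
(3) n = 26, g = 28; distinct  yes
(4) m = 7 > 5, so we need k ≤ 2; but k = 4 > 2  no
(5) min(26, 11, 4) = 4  yes
(6) gcd(4, 26) = 2  yes
(7) k + h = 4 + 7 = 11; 11 > 9, bound 9 not met  no
(8) |26 - 28| = 2, not 1  no
(9) d = 16, n = 26; distinct  yes
(10) max(16, 7) = 16  yes

No — constraints 4, 7, 8 are not satisfied.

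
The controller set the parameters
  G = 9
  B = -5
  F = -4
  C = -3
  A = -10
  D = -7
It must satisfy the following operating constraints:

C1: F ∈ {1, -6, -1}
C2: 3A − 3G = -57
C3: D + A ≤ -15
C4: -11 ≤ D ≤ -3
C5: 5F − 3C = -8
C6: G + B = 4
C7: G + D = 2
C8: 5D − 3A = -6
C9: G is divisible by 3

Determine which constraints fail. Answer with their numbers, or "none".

Violated: 1, 5, 8.

C1: F = -4 is not in {1, -6, -1}  ✗
C2: 3A − 3G = 3(-10) − 3(9) = -57  ✓
C3: D + A = -7 + (-10) = -17; -17 ≤ -15  ✓
C4: D = -7 lies in [-11, -3]  ✓
C5: 5F − 3C = 5(-4) − 3(-3) = -11, not -8  ✗
C6: G + B = 9 + (-5) = 4  ✓
C7: G + D = 9 + (-7) = 2  ✓
C8: 5D − 3A = 5(-7) − 3(-10) = -5, not -6  ✗
C9: 9 / 3 = 3, so 3 divides 9  ✓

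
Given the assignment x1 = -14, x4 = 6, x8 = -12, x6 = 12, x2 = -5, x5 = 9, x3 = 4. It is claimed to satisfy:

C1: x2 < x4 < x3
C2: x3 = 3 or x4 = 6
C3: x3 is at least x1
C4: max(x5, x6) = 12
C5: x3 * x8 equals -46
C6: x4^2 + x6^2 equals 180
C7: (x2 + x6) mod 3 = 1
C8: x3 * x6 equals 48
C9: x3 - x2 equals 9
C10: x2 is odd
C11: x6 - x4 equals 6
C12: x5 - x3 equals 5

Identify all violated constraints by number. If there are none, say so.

C1: values -5, 6, 4; x4 = 6 is not < x3 = 4 — fails.
C2: x3 = 4 ≠ 3, but x4 = 6 = 6 (second disjunct) — holds.
C3: x3 = 4, x1 = -14; 4 ≥ -14 — holds.
C4: max(9, 12) = 12 — holds.
C5: x3 * x8 = 4 * (-12) = -48, not -46 — fails.
C6: x4^2 + x6^2 = 6^2 + 12^2 = 36 + 144 = 180 — holds.
C7: x2 + x6 = 7; 7 mod 3 = 1 — holds.
C8: x3 * x6 = 4 * 12 = 48 — holds.
C9: x3 - x2 = 4 - (-5) = 9 — holds.
C10: x2 = -5 is odd — holds.
C11: x6 - x4 = 12 - 6 = 6 — holds.
C12: x5 - x3 = 9 - 4 = 5 — holds.

No — constraints 1 and 5 are not satisfied.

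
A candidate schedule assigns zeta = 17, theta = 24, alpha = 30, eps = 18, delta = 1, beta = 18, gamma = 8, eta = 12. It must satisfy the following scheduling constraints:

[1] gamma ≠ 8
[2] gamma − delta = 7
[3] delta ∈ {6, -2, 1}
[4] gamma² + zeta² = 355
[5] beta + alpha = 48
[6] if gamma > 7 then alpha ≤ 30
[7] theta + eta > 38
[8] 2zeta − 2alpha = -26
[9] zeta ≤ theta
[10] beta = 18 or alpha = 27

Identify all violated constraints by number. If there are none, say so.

[1] gamma = 8, but 8 is required to differ — violated.
[2] gamma − delta = 8 − 1 = 7 — OK.
[3] delta = 1 is in {6, -2, 1} — OK.
[4] gamma² + zeta² = 8² + 17² = 64 + 289 = 353, not 355 — violated.
[5] beta + alpha = 18 + 30 = 48 — OK.
[6] gamma = 8 > 7, so we need alpha ≤ 30; alpha = 30 ≤ 30 — OK.
[7] theta + eta = 24 + 12 = 36; 36 ≤ 38, bound 38 not met — violated.
[8] 2zeta − 2alpha = 2(17) − 2(30) = -26 — OK.
[9] zeta = 17, theta = 24; 17 ≤ 24 — OK.
[10] beta = 18 = 18 (first disjunct) — OK.

Violated: 1, 4, 7.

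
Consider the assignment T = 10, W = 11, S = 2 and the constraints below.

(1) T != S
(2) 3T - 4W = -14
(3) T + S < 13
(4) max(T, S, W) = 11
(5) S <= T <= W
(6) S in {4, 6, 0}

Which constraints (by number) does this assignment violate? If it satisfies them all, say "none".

No — constraint 6 is not satisfied.

(1) T = 10, S = 2; distinct  yes
(2) 3T - 4W = 3(10) - 4(11) = -14  yes
(3) T + S = 10 + 2 = 12; 12 < 13  yes
(4) max(10, 2, 11) = 11  yes
(5) values 2 <= 10 <= 11  yes
(6) S = 2 is not in {4, 6, 0}  no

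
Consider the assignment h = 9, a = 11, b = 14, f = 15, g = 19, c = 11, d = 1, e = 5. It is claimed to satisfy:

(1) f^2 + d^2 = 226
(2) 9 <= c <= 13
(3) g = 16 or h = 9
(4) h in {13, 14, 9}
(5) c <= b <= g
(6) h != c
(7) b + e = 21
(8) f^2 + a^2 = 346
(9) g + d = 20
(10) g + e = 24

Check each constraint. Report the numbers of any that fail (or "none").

(1) f^2 + d^2 = 15^2 + 1^2 = 225 + 1 = 226  ✓
(2) c = 11 lies in [9, 13]  ✓
(3) g = 19 ≠ 16, but h = 9 = 9 (second disjunct)  ✓
(4) h = 9 is in {13, 14, 9}  ✓
(5) values 11 <= 14 <= 19  ✓
(6) h = 9, c = 11; distinct  ✓
(7) b + e = 14 + 5 = 19, not 21  ✗
(8) f^2 + a^2 = 15^2 + 11^2 = 225 + 121 = 346  ✓
(9) g + d = 19 + 1 = 20  ✓
(10) g + e = 19 + 5 = 24  ✓

No — constraint 7 is not satisfied.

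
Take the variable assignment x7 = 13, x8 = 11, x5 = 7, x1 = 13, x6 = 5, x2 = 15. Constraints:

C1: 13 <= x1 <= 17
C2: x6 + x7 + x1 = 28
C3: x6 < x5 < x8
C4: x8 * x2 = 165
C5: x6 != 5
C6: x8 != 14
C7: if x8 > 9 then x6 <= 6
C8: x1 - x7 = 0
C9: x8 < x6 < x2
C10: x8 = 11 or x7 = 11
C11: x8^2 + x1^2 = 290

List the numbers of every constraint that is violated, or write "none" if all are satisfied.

Constraints 2, 5, and 9 are violated.

C1: x1 = 13 lies in [13, 17]  ✓
C2: x6 + x7 + x1 = 5 + 13 + 13 = 31, not 28  ✗
C3: values 5 < 7 < 11  ✓
C4: x8 * x2 = 11 * 15 = 165  ✓
C5: x6 = 5, but 5 is required to differ  ✗
C6: x8 = 11, and 11 ≠ 14  ✓
C7: x8 = 11 > 9, so we need x6 ≤ 6; x6 = 5 ≤ 6  ✓
C8: x1 - x7 = 13 - 13 = 0  ✓
C9: values 11, 5, 15; x8 = 11 is not < x6 = 5  ✗
C10: x8 = 11 = 11 (first disjunct)  ✓
C11: x8^2 + x1^2 = 11^2 + 13^2 = 121 + 169 = 290  ✓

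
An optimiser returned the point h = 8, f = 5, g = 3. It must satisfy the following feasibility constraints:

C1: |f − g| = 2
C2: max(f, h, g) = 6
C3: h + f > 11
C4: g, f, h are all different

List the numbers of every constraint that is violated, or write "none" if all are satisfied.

C1: |5 − 3| = 2  OK
C2: max(5, 8, 3) = 8, not 6  FAIL
C3: h + f = 8 + 5 = 13; 13 > 11  OK
C4: values 3, 5, 8 are pairwise distinct  OK

Violated: 2.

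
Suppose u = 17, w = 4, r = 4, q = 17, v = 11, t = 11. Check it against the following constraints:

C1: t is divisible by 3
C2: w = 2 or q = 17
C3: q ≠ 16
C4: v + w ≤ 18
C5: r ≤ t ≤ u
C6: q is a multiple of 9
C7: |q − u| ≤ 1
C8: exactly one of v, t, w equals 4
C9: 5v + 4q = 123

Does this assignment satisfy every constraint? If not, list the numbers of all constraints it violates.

The assignment fails constraints 1 and 6.

C1: 11 = 3×3 + 2, so 3 does not divide 11 — does not hold.
C2: w = 4 ≠ 2, but q = 17 = 17 (second disjunct) — holds.
C3: q = 17, and 17 ≠ 16 — holds.
C4: v + w = 11 + 4 = 15; 15 ≤ 18 — holds.
C5: values 4 ≤ 11 ≤ 17 — holds.
C6: 17 = 9×1 + 8, so 9 does not divide 17 — does not hold.
C7: |17 − 17| = 0; 0 ≤ 1 — holds.
C8: v=11, t=11, w=4; 1 of them equals 4 — holds.
C9: 5v + 4q = 5(11) + 4(17) = 123 — holds.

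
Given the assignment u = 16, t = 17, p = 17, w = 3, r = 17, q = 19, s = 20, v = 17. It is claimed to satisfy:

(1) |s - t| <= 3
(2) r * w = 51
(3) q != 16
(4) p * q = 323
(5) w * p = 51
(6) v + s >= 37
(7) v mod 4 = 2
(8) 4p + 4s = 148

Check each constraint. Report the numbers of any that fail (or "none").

(1) |20 - 17| = 3; 3 ≤ 3  yes
(2) r * w = 17 * 3 = 51  yes
(3) q = 19, and 19 ≠ 16  yes
(4) p * q = 17 * 19 = 323  yes
(5) w * p = 3 * 17 = 51  yes
(6) v + s = 17 + 20 = 37; 37 ≥ 37  yes
(7) 17 mod 4 = 1, not 2  no
(8) 4p + 4s = 4(17) + 4(20) = 148  yes

No — constraint 7 is not satisfied.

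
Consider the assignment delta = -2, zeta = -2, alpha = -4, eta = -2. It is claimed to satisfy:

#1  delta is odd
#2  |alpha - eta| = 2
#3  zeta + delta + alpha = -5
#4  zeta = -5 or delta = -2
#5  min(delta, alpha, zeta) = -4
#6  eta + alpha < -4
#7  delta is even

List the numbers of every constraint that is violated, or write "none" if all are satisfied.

The assignment fails constraints 1 and 3.

#1 delta = -2 is even  FAIL
#2 |-4 - (-2)| = 2  OK
#3 zeta + delta + alpha = -2 + (-2) + (-4) = -8, not -5  FAIL
#4 zeta = -2 ≠ -5, but delta = -2 = -2 (second disjunct)  OK
#5 min(-2, -4, -2) = -4  OK
#6 eta + alpha = -2 + (-4) = -6; -6 < -4  OK
#7 delta = -2 is even  OK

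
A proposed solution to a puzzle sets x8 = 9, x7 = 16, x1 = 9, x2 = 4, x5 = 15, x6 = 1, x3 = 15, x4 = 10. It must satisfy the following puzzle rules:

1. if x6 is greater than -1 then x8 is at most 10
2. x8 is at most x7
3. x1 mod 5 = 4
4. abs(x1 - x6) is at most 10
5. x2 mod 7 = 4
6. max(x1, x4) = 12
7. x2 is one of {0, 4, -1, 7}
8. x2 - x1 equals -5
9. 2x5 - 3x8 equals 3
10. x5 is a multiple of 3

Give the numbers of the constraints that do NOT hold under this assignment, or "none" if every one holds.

Constraint 6 does not hold.

1. x6 = 1 > -1, so we need x8 ≤ 10; x8 = 9 ≤ 10  true
2. x8 = 9, x7 = 16; 9 ≤ 16  true
3. 9 mod 5 = 4  true
4. abs(9 - 1) = 8; 8 ≤ 10  true
5. 4 mod 7 = 4  true
6. max(9, 10) = 10, not 12  false
7. x2 = 4 is in {0, 4, -1, 7}  true
8. x2 - x1 = 4 - 9 = -5  true
9. 2x5 - 3x8 = 2(15) - 3(9) = 3  true
10. 15 / 3 = 5, so 3 divides 15  true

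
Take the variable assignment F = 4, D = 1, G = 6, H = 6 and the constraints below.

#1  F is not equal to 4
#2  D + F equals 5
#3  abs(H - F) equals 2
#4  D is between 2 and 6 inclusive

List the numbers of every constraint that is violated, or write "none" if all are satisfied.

Violated: 1 and 4.

#1 F = 4, but 4 is required to differ  ✗
#2 D + F = 1 + 4 = 5  ✓
#3 abs(6 - 4) = 2  ✓
#4 D = 1 is outside [2, 6]  ✗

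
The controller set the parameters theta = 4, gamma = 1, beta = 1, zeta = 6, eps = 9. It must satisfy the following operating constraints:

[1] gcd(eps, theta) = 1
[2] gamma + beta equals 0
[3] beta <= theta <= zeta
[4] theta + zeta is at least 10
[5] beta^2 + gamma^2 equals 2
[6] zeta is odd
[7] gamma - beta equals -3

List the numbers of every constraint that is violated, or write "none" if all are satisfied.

[1] gcd(9, 4) = 1 — holds.
[2] gamma + beta = 1 + 1 = 2, not 0 — does not hold.
[3] values 1 <= 4 <= 6 — holds.
[4] theta + zeta = 4 + 6 = 10; 10 ≥ 10 — holds.
[5] beta^2 + gamma^2 = 1^2 + 1^2 = 1 + 1 = 2 — holds.
[6] zeta = 6 is even — does not hold.
[7] gamma - beta = 1 - 1 = 0, not -3 — does not hold.

Constraints 2, 6, and 7 are violated.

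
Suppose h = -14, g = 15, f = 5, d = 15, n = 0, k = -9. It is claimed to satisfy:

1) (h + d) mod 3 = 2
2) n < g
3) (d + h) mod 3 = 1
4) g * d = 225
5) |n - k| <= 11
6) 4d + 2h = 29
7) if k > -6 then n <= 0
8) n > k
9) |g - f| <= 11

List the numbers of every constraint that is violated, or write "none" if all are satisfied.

Constraints 1, 6 are violated.

1) h + d = 1; 1 mod 3 = 1, not 2  false
2) n = 0, g = 15; 0 < 15  true
3) d + h = 1; 1 mod 3 = 1  true
4) g * d = 15 * 15 = 225  true
5) |0 - (-9)| = 9; 9 ≤ 11  true
6) 4d + 2h = 4(15) + 2(-14) = 32, not 29  false
7) k = -9, not > -6; antecedent false, conditional vacuously true  true
8) n = 0, k = -9; 0 > -9  true
9) |15 - 5| = 10; 10 ≤ 11  true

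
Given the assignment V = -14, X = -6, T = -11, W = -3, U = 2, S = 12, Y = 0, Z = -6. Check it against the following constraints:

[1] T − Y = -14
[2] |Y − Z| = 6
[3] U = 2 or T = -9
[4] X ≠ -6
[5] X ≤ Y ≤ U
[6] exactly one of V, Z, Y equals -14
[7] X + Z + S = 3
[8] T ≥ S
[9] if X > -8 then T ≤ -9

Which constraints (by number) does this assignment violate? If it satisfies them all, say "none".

The assignment fails constraints 1, 4, 7, and 8.

[1] T − Y = -11 − 0 = -11, not -14  fails
[2] |0 − (-6)| = 6  holds
[3] U = 2 = 2 (first disjunct)  holds
[4] X = -6, but -6 is required to differ  fails
[5] values -6 ≤ 0 ≤ 2  holds
[6] V=-14, Z=-6, Y=0; 1 of them equals -14  holds
[7] X + Z + S = -6 + (-6) + 12 = 0, not 3  fails
[8] T = -11, S = 12; -11 < 12 (want ≥)  fails
[9] X = -6 > -8, so we need T ≤ -9; T = -11 ≤ -9  holds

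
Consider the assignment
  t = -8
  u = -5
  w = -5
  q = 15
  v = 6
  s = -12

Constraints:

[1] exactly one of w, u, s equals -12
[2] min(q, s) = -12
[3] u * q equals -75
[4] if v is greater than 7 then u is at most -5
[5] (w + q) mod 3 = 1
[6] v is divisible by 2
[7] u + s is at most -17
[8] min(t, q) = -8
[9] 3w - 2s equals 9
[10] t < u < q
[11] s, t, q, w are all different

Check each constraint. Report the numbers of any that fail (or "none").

[1] w=-5, u=-5, s=-12; 1 of them equals -12  ✓
[2] min(15, -12) = -12  ✓
[3] u * q = -5 * 15 = -75  ✓
[4] v = 6, not > 7; antecedent false, conditional vacuously true  ✓
[5] w + q = 10; 10 mod 3 = 1  ✓
[6] 6 / 2 = 3, so 2 divides 6  ✓
[7] u + s = -5 + (-12) = -17; -17 ≤ -17  ✓
[8] min(-8, 15) = -8  ✓
[9] 3w - 2s = 3(-5) - 2(-12) = 9  ✓
[10] values -8 < -5 < 15  ✓
[11] values -12, -8, 15, -5 are pairwise distinct  ✓

All constraints are satisfied.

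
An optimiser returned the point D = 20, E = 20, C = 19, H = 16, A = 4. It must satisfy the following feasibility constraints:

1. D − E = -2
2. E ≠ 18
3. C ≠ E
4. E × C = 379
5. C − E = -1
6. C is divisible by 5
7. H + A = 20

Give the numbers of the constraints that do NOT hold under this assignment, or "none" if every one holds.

1. D − E = 20 − 20 = 0, not -2  no
2. E = 20, and 20 ≠ 18  yes
3. C = 19, E = 20; distinct  yes
4. E × C = 20 × 19 = 380, not 379  no
5. C − E = 19 − 20 = -1  yes
6. 19 = 5×3 + 4, so 5 does not divide 19  no
7. H + A = 16 + 4 = 20  yes

Violated: 1, 4, 6.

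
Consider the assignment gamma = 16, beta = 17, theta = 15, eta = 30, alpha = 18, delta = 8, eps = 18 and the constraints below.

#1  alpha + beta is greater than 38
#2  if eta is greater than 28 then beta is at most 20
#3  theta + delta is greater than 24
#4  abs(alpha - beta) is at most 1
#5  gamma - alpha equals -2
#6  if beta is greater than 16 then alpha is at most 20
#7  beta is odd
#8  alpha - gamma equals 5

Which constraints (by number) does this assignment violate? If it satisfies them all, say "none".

No — constraints 1, 3, 8 are not satisfied.

#1 alpha + beta = 18 + 17 = 35; 35 ≤ 38, bound 38 not met  no
#2 eta = 30 > 28, so we need beta ≤ 20; beta = 17 ≤ 20  yes
#3 theta + delta = 15 + 8 = 23; 23 ≤ 24, bound 24 not met  no
#4 abs(18 - 17) = 1; 1 ≤ 1  yes
#5 gamma - alpha = 16 - 18 = -2  yes
#6 beta = 17 > 16, so we need alpha ≤ 20; alpha = 18 ≤ 20  yes
#7 beta = 17 is odd  yes
#8 alpha - gamma = 18 - 16 = 2, not 5  no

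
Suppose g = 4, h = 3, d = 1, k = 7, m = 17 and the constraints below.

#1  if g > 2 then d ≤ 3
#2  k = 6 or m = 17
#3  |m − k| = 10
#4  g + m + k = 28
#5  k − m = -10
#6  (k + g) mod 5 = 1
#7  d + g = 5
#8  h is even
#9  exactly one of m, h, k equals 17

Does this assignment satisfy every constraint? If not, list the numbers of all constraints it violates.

#1 g = 4 > 2, so we need d ≤ 3; d = 1 ≤ 3  ✔
#2 k = 7 ≠ 6, but m = 17 = 17 (second disjunct)  ✔
#3 |17 − 7| = 10  ✔
#4 g + m + k = 4 + 17 + 7 = 28  ✔
#5 k − m = 7 − 17 = -10  ✔
#6 k + g = 11; 11 mod 5 = 1  ✔
#7 d + g = 1 + 4 = 5  ✔
#8 h = 3 is odd  ✘
#9 m=17, h=3, k=7; 1 of them equals 17  ✔

Constraint 8 does not hold.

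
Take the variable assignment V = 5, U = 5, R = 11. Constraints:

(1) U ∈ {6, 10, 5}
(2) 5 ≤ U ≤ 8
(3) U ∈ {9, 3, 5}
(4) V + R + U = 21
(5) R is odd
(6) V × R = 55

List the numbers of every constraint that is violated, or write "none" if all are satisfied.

(1) U = 5 is in {6, 10, 5} — OK.
(2) U = 5 lies in [5, 8] — OK.
(3) U = 5 is in {9, 3, 5} — OK.
(4) V + R + U = 5 + 11 + 5 = 21 — OK.
(5) R = 11 is odd — OK.
(6) V × R = 5 × 11 = 55 — OK.

Yes — all constraints hold.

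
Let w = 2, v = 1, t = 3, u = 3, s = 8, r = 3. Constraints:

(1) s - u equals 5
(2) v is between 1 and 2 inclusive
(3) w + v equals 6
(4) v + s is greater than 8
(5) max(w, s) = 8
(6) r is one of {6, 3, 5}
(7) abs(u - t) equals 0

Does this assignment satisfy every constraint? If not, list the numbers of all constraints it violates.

(1) s - u = 8 - 3 = 5 — OK.
(2) v = 1 lies in [1, 2] — OK.
(3) w + v = 2 + 1 = 3, not 6 — violated.
(4) v + s = 1 + 8 = 9; 9 > 8 — OK.
(5) max(2, 8) = 8 — OK.
(6) r = 3 is in {6, 3, 5} — OK.
(7) abs(3 - 3) = 0 — OK.

No — constraint 3 is not satisfied.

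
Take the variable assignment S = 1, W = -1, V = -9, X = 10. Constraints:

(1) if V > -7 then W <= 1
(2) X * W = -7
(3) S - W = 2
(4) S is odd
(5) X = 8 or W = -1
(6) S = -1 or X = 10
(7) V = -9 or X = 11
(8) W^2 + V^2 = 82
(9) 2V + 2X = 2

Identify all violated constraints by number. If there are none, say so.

The assignment fails constraint 2.

(1) V = -9, not > -7; antecedent false, conditional vacuously true — OK.
(2) X * W = 10 * (-1) = -10, not -7 — violated.
(3) S - W = 1 - (-1) = 2 — OK.
(4) S = 1 is odd — OK.
(5) X = 10 ≠ 8, but W = -1 = -1 (second disjunct) — OK.
(6) S = 1 ≠ -1, but X = 10 = 10 (second disjunct) — OK.
(7) V = -9 = -9 (first disjunct) — OK.
(8) W^2 + V^2 = (-1)^2 + (-9)^2 = 1 + 81 = 82 — OK.
(9) 2V + 2X = 2(-9) + 2(10) = 2 — OK.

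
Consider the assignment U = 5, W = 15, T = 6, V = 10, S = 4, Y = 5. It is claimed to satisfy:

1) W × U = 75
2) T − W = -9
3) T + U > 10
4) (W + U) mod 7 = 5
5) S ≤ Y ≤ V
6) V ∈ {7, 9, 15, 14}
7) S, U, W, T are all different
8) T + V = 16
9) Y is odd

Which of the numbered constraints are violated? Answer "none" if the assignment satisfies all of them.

1) W × U = 15 × 5 = 75 — OK.
2) T − W = 6 − 15 = -9 — OK.
3) T + U = 6 + 5 = 11; 11 > 10 — OK.
4) W + U = 20; 20 mod 7 = 6, not 5 — violated.
5) values 4 ≤ 5 ≤ 10 — OK.
6) V = 10 is not in {7, 9, 15, 14} — violated.
7) values 4, 5, 15, 6 are pairwise distinct — OK.
8) T + V = 6 + 10 = 16 — OK.
9) Y = 5 is odd — OK.

Violated: 4 and 6.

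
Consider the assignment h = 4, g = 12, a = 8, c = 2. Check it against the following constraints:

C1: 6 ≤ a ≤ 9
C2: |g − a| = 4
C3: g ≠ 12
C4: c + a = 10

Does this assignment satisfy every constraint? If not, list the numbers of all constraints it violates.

C1: a = 8 lies in [6, 9]  OK
C2: |12 − 8| = 4  OK
C3: g = 12, but 12 is required to differ  FAIL
C4: c + a = 2 + 8 = 10  OK

Constraint 3 does not hold.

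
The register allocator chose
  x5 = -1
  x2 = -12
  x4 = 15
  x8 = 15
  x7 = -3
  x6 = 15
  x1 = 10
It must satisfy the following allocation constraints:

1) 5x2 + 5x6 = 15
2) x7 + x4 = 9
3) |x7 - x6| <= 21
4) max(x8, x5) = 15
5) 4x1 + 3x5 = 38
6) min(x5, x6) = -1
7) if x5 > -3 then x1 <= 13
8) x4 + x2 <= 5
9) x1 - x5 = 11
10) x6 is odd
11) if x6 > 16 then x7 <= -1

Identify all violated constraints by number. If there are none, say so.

The assignment fails constraints 2 and 5.

1) 5x2 + 5x6 = 5(-12) + 5(15) = 15 — satisfied.
2) x7 + x4 = -3 + 15 = 12, not 9 — violated.
3) |-3 - 15| = 18; 18 ≤ 21 — satisfied.
4) max(15, -1) = 15 — satisfied.
5) 4x1 + 3x5 = 4(10) + 3(-1) = 37, not 38 — violated.
6) min(-1, 15) = -1 — satisfied.
7) x5 = -1 > -3, so we need x1 ≤ 13; x1 = 10 ≤ 13 — satisfied.
8) x4 + x2 = 15 + (-12) = 3; 3 ≤ 5 — satisfied.
9) x1 - x5 = 10 - (-1) = 11 — satisfied.
10) x6 = 15 is odd — satisfied.
11) x6 = 15, not > 16; antecedent false, conditional vacuously true — satisfied.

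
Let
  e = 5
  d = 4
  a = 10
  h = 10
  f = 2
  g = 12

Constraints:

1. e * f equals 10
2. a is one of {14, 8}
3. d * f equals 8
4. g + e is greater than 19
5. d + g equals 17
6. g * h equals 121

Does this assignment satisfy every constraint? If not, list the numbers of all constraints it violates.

The assignment fails constraints 2, 4, 5, 6.

1. e * f = 5 * 2 = 10  yes
2. a = 10 is not in {14, 8}  no
3. d * f = 4 * 2 = 8  yes
4. g + e = 12 + 5 = 17; 17 ≤ 19, bound 19 not met  no
5. d + g = 4 + 12 = 16, not 17  no
6. g * h = 12 * 10 = 120, not 121  no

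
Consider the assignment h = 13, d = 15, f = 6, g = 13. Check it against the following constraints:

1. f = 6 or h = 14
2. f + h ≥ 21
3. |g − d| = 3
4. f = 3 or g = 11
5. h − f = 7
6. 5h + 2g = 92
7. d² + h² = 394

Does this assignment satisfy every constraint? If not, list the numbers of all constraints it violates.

1. f = 6 = 6 (first disjunct) — OK.
2. f + h = 6 + 13 = 19; 19 < 21, bound 21 not met — violated.
3. |13 − 15| = 2, not 3 — violated.
4. f = 6 ≠ 3 and g = 13 ≠ 11; both disjuncts false — violated.
5. h − f = 13 − 6 = 7 — OK.
6. 5h + 2g = 5(13) + 2(13) = 91, not 92 — violated.
7. d² + h² = 15² + 13² = 225 + 169 = 394 — OK.

Constraints 2, 3, 4, 6 are violated.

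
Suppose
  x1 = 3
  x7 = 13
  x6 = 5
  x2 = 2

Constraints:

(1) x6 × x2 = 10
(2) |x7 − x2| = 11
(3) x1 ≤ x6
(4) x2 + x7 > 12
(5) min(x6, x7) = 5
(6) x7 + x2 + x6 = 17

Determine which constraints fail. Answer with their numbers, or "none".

(1) x6 × x2 = 5 × 2 = 10 — holds.
(2) |13 − 2| = 11 — holds.
(3) x1 = 3, x6 = 5; 3 ≤ 5 — holds.
(4) x2 + x7 = 2 + 13 = 15; 15 > 12 — holds.
(5) min(5, 13) = 5 — holds.
(6) x7 + x2 + x6 = 13 + 2 + 5 = 20, not 17 — fails.

Constraint 6 is violated.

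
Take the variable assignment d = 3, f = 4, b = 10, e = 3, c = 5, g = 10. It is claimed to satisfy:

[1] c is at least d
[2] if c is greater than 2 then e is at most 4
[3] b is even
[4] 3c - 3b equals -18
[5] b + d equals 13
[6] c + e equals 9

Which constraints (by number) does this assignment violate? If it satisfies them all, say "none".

[1] c = 5, d = 3; 5 ≥ 3  ✔
[2] c = 5 > 2, so we need e ≤ 4; e = 3 ≤ 4  ✔
[3] b = 10 is even  ✔
[4] 3c - 3b = 3(5) - 3(10) = -15, not -18  ✘
[5] b + d = 10 + 3 = 13  ✔
[6] c + e = 5 + 3 = 8, not 9  ✘

Constraints 4 and 6 are violated.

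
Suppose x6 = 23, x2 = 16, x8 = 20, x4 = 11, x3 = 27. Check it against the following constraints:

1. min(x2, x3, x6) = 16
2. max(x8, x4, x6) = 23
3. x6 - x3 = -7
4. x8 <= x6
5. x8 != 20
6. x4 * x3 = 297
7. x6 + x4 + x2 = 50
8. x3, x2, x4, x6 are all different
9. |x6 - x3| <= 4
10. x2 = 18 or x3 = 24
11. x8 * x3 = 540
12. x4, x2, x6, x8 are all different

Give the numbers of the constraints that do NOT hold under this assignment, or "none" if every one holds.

Constraints 3, 5, and 10 do not hold.

1. min(16, 27, 23) = 16  true
2. max(20, 11, 23) = 23  true
3. x6 - x3 = 23 - 27 = -4, not -7  false
4. x8 = 20, x6 = 23; 20 ≤ 23  true
5. x8 = 20, but 20 is required to differ  false
6. x4 * x3 = 11 * 27 = 297  true
7. x6 + x4 + x2 = 23 + 11 + 16 = 50  true
8. values 27, 16, 11, 23 are pairwise distinct  true
9. |23 - 27| = 4; 4 ≤ 4  true
10. x2 = 16 ≠ 18 and x3 = 27 ≠ 24; both disjuncts false  false
11. x8 * x3 = 20 * 27 = 540  true
12. values 11, 16, 23, 20 are pairwise distinct  true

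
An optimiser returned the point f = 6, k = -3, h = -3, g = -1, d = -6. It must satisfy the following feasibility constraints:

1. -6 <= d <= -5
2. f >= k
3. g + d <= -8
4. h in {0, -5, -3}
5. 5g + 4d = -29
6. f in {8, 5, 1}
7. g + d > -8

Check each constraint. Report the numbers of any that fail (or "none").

The assignment fails constraints 3 and 6.

1. d = -6 lies in [-6, -5] — satisfied.
2. f = 6, k = -3; 6 ≥ -3 — satisfied.
3. g + d = -1 + (-6) = -7; -7 > -8, bound -8 not met — violated.
4. h = -3 is in {0, -5, -3} — satisfied.
5. 5g + 4d = 5(-1) + 4(-6) = -29 — satisfied.
6. f = 6 is not in {8, 5, 1} — violated.
7. g + d = -1 + (-6) = -7; -7 > -8 — satisfied.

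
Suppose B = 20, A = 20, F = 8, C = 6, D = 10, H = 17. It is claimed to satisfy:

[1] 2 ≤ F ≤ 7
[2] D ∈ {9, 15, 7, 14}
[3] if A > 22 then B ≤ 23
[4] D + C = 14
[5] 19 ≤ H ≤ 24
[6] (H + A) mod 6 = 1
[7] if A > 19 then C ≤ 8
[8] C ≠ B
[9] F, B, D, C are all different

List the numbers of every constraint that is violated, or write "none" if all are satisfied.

Constraints 1, 2, 4, and 5 are violated.

[1] F = 8 is outside [2, 7] — does not hold.
[2] D = 10 is not in {9, 15, 7, 14} — does not hold.
[3] A = 20, not > 22; antecedent false, conditional vacuously true — holds.
[4] D + C = 10 + 6 = 16, not 14 — does not hold.
[5] H = 17 is outside [19, 24] — does not hold.
[6] H + A = 37; 37 mod 6 = 1 — holds.
[7] A = 20 > 19, so we need C ≤ 8; C = 6 ≤ 8 — holds.
[8] C = 6, B = 20; distinct — holds.
[9] values 8, 20, 10, 6 are pairwise distinct — holds.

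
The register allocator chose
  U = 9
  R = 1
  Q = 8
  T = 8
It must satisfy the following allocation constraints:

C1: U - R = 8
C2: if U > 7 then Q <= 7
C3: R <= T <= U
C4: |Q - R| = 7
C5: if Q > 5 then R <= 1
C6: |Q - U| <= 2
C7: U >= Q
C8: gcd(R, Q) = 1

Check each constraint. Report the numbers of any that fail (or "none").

C1: U - R = 9 - 1 = 8 — OK.
C2: U = 9 > 7, so we need Q ≤ 7; but Q = 8 > 7 — violated.
C3: values 1 <= 8 <= 9 — OK.
C4: |8 - 1| = 7 — OK.
C5: Q = 8 > 5, so we need R ≤ 1; R = 1 ≤ 1 — OK.
C6: |8 - 9| = 1; 1 ≤ 2 — OK.
C7: U = 9, Q = 8; 9 ≥ 8 — OK.
C8: gcd(1, 8) = 1 — OK.

Constraint 2 does not hold.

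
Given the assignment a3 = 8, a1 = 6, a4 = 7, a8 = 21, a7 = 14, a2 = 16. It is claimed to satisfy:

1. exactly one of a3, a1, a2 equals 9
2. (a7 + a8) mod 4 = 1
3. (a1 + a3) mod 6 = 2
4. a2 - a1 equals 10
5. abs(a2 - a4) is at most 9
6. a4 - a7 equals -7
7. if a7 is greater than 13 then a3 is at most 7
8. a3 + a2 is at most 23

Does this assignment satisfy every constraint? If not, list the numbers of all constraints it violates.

Constraints 1, 2, 7, and 8 are violated.

1. a3=8, a1=6, a2=16; 0 of them equal 9, not exactly one  false
2. a7 + a8 = 35; 35 mod 4 = 3, not 1  false
3. a1 + a3 = 14; 14 mod 6 = 2  true
4. a2 - a1 = 16 - 6 = 10  true
5. abs(16 - 7) = 9; 9 ≤ 9  true
6. a4 - a7 = 7 - 14 = -7  true
7. a7 = 14 > 13, so we need a3 ≤ 7; but a3 = 8 > 7  false
8. a3 + a2 = 8 + 16 = 24; 24 > 23, bound 23 not met  false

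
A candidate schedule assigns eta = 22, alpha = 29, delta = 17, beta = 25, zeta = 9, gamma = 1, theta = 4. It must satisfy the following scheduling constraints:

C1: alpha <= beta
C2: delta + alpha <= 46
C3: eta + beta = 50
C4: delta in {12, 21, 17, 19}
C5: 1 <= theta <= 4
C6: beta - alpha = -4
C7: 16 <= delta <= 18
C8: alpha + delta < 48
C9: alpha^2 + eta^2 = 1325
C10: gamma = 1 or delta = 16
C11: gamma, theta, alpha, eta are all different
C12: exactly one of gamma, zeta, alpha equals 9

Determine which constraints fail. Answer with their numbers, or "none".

C1: alpha = 29, beta = 25; 29 > 25 (want ≤)  FAIL
C2: delta + alpha = 17 + 29 = 46; 46 ≤ 46  OK
C3: eta + beta = 22 + 25 = 47, not 50  FAIL
C4: delta = 17 is in {12, 21, 17, 19}  OK
C5: theta = 4 lies in [1, 4]  OK
C6: beta - alpha = 25 - 29 = -4  OK
C7: delta = 17 lies in [16, 18]  OK
C8: alpha + delta = 29 + 17 = 46; 46 < 48  OK
C9: alpha^2 + eta^2 = 29^2 + 22^2 = 841 + 484 = 1325  OK
C10: gamma = 1 = 1 (first disjunct)  OK
C11: values 1, 4, 29, 22 are pairwise distinct  OK
C12: gamma=1, zeta=9, alpha=29; 1 of them equals 9  OK

No — constraints 1 and 3 are not satisfied.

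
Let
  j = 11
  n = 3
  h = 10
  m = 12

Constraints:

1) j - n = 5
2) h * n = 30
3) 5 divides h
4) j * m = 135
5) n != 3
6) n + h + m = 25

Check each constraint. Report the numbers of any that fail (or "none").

The assignment fails constraints 1, 4, 5.

1) j - n = 11 - 3 = 8, not 5  FAIL
2) h * n = 10 * 3 = 30  OK
3) 10 / 5 = 2, so 5 divides 10  OK
4) j * m = 11 * 12 = 132, not 135  FAIL
5) n = 3, but 3 is required to differ  FAIL
6) n + h + m = 3 + 10 + 12 = 25  OK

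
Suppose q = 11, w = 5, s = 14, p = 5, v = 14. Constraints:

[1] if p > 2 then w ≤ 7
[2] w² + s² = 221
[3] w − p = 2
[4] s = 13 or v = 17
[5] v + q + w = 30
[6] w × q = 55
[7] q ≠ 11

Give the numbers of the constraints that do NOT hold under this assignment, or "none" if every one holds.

Violated: 3, 4, and 7.

[1] p = 5 > 2, so we need w ≤ 7; w = 5 ≤ 7 — OK.
[2] w² + s² = 5² + 14² = 25 + 196 = 221 — OK.
[3] w − p = 5 − 5 = 0, not 2 — violated.
[4] s = 14 ≠ 13 and v = 14 ≠ 17; both disjuncts false — violated.
[5] v + q + w = 14 + 11 + 5 = 30 — OK.
[6] w × q = 5 × 11 = 55 — OK.
[7] q = 11, but 11 is required to differ — violated.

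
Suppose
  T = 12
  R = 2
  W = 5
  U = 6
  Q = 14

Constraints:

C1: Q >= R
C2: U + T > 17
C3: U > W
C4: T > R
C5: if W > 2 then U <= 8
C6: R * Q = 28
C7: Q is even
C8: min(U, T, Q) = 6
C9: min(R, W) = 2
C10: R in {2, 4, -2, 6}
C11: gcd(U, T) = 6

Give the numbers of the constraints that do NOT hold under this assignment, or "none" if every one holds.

C1: Q = 14, R = 2; 14 ≥ 2  ✔
C2: U + T = 6 + 12 = 18; 18 > 17  ✔
C3: U = 6, W = 5; 6 > 5  ✔
C4: T = 12, R = 2; 12 > 2  ✔
C5: W = 5 > 2, so we need U ≤ 8; U = 6 ≤ 8  ✔
C6: R * Q = 2 * 14 = 28  ✔
C7: Q = 14 is even  ✔
C8: min(6, 12, 14) = 6  ✔
C9: min(2, 5) = 2  ✔
C10: R = 2 is in {2, 4, -2, 6}  ✔
C11: gcd(6, 12) = 6  ✔

Yes — all constraints hold.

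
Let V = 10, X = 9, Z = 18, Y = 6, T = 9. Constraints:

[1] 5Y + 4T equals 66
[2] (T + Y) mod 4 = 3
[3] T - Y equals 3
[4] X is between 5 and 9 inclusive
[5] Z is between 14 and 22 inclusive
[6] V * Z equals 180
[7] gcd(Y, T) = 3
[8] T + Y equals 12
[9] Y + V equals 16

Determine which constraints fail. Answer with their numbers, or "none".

Constraint 8 does not hold.

[1] 5Y + 4T = 5(6) + 4(9) = 66 — holds.
[2] T + Y = 15; 15 mod 4 = 3 — holds.
[3] T - Y = 9 - 6 = 3 — holds.
[4] X = 9 lies in [5, 9] — holds.
[5] Z = 18 lies in [14, 22] — holds.
[6] V * Z = 10 * 18 = 180 — holds.
[7] gcd(6, 9) = 3 — holds.
[8] T + Y = 9 + 6 = 15, not 12 — fails.
[9] Y + V = 6 + 10 = 16 — holds.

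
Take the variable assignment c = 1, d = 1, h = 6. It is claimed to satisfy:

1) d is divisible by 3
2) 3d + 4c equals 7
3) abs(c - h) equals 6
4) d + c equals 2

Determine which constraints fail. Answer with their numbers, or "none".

1) 1 = 3*0 + 1, so 3 does not divide 1 — violated.
2) 3d + 4c = 3(1) + 4(1) = 7 — satisfied.
3) abs(1 - 6) = 5, not 6 — violated.
4) d + c = 1 + 1 = 2 — satisfied.

The assignment fails constraints 1, 3.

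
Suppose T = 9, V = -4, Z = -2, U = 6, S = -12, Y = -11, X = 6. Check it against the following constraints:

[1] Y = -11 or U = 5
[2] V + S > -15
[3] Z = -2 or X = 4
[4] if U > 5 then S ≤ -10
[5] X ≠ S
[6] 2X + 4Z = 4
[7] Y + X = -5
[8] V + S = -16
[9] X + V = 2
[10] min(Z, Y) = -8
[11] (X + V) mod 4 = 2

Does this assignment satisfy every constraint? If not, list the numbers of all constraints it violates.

[1] Y = -11 = -11 (first disjunct)  true
[2] V + S = -4 + (-12) = -16; -16 ≤ -15, bound -15 not met  false
[3] Z = -2 = -2 (first disjunct)  true
[4] U = 6 > 5, so we need S ≤ -10; S = -12 ≤ -10  true
[5] X = 6, S = -12; distinct  true
[6] 2X + 4Z = 2(6) + 4(-2) = 4  true
[7] Y + X = -11 + 6 = -5  true
[8] V + S = -4 + (-12) = -16  true
[9] X + V = 6 + (-4) = 2  true
[10] min(-2, -11) = -11, not -8  false
[11] X + V = 2; 2 mod 4 = 2  true

The assignment fails constraints 2, 10.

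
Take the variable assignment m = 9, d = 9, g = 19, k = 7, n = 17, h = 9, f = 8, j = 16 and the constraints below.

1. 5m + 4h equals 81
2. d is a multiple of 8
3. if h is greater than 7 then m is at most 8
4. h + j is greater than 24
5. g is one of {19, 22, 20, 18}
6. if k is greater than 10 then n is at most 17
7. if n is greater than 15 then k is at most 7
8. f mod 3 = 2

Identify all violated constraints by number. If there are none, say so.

The assignment fails constraints 2 and 3.

1. 5m + 4h = 5(9) + 4(9) = 81  true
2. 9 = 8*1 + 1, so 8 does not divide 9  false
3. h = 9 > 7, so we need m ≤ 8; but m = 9 > 8  false
4. h + j = 9 + 16 = 25; 25 > 24  true
5. g = 19 is in {19, 22, 20, 18}  true
6. k = 7, not > 10; antecedent false, conditional vacuously true  true
7. n = 17 > 15, so we need k ≤ 7; k = 7 ≤ 7  true
8. 8 mod 3 = 2  true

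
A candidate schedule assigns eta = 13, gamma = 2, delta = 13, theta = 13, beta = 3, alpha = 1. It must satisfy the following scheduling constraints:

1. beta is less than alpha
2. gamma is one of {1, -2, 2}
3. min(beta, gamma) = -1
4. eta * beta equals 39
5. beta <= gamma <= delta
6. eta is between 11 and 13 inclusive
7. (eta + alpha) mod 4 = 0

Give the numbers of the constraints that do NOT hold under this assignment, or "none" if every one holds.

No — constraints 1, 3, 5, and 7 are not satisfied.

1. beta = 3, alpha = 1; 3 ≥ 1 (want <) — does not hold.
2. gamma = 2 is in {1, -2, 2} — holds.
3. min(3, 2) = 2, not -1 — does not hold.
4. eta * beta = 13 * 3 = 39 — holds.
5. values 3, 2, 13; beta = 3 is not <= gamma = 2 — does not hold.
6. eta = 13 lies in [11, 13] — holds.
7. eta + alpha = 14; 14 mod 4 = 2, not 0 — does not hold.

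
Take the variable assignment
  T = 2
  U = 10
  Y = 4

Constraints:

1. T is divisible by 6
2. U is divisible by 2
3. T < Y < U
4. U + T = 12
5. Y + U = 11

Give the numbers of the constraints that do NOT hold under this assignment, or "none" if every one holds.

No — constraints 1, 5 are not satisfied.

1. 2 = 6×0 + 2, so 6 does not divide 2  fails
2. 10 / 2 = 5, so 2 divides 10  holds
3. values 2 < 4 < 10  holds
4. U + T = 10 + 2 = 12  holds
5. Y + U = 4 + 10 = 14, not 11  fails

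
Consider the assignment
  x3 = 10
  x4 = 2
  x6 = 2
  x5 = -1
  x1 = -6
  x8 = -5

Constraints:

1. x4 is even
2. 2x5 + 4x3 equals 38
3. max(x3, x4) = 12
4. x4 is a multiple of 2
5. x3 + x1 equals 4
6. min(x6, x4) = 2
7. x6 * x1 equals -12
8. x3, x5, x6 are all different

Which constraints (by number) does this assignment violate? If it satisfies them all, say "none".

No — constraint 3 is not satisfied.

1. x4 = 2 is even — holds.
2. 2x5 + 4x3 = 2(-1) + 4(10) = 38 — holds.
3. max(10, 2) = 10, not 12 — does not hold.
4. 2 / 2 = 1, so 2 divides 2 — holds.
5. x3 + x1 = 10 + (-6) = 4 — holds.
6. min(2, 2) = 2 — holds.
7. x6 * x1 = 2 * (-6) = -12 — holds.
8. values 10, -1, 2 are pairwise distinct — holds.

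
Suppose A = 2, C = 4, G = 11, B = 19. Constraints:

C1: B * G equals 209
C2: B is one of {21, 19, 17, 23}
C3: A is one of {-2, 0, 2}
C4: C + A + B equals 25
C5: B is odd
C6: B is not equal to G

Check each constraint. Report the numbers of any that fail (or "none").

All constraints are satisfied.

C1: B * G = 19 * 11 = 209  ✓
C2: B = 19 is in {21, 19, 17, 23}  ✓
C3: A = 2 is in {-2, 0, 2}  ✓
C4: C + A + B = 4 + 2 + 19 = 25  ✓
C5: B = 19 is odd  ✓
C6: B = 19, G = 11; distinct  ✓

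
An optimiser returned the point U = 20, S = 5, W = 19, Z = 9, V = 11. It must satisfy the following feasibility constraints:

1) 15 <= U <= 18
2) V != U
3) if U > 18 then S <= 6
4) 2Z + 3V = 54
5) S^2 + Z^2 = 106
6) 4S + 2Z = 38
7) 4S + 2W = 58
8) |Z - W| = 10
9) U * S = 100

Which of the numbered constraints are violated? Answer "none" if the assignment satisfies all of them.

1) U = 20 is outside [15, 18] — violated.
2) V = 11, U = 20; distinct — satisfied.
3) U = 20 > 18, so we need S ≤ 6; S = 5 ≤ 6 — satisfied.
4) 2Z + 3V = 2(9) + 3(11) = 51, not 54 — violated.
5) S^2 + Z^2 = 5^2 + 9^2 = 25 + 81 = 106 — satisfied.
6) 4S + 2Z = 4(5) + 2(9) = 38 — satisfied.
7) 4S + 2W = 4(5) + 2(19) = 58 — satisfied.
8) |9 - 19| = 10 — satisfied.
9) U * S = 20 * 5 = 100 — satisfied.

No — constraints 1 and 4 are not satisfied.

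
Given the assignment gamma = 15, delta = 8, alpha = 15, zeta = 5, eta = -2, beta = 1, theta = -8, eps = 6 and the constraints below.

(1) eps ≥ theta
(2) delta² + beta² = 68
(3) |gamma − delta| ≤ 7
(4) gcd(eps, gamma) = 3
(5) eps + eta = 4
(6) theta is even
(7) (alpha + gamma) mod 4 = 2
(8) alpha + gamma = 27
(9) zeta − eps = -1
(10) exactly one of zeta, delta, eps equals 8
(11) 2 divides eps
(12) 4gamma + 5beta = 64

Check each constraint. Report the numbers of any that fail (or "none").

(1) eps = 6, theta = -8; 6 ≥ -8 — holds.
(2) delta² + beta² = 8² + 1² = 64 + 1 = 65, not 68 — does not hold.
(3) |15 − 8| = 7; 7 ≤ 7 — holds.
(4) gcd(6, 15) = 3 — holds.
(5) eps + eta = 6 + (-2) = 4 — holds.
(6) theta = -8 is even — holds.
(7) alpha + gamma = 30; 30 mod 4 = 2 — holds.
(8) alpha + gamma = 15 + 15 = 30, not 27 — does not hold.
(9) zeta − eps = 5 − 6 = -1 — holds.
(10) zeta=5, delta=8, eps=6; 1 of them equals 8 — holds.
(11) 6 / 2 = 3, so 2 divides 6 — holds.
(12) 4gamma + 5beta = 4(15) + 5(1) = 65, not 64 — does not hold.

No — constraints 2, 8, 12 are not satisfied.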